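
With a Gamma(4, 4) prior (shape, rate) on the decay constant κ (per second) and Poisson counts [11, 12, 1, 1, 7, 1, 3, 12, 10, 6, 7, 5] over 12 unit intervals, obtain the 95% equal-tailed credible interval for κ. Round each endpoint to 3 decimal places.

[3.965, 6.154]

Posterior: Gamma(4+76, 4+12) = Gamma(80, 16) (shape, rate).
Equal-tailed 95% interval: Gamma(80, 16) quantiles at 0.025 and 0.975.
Posterior mean ≈ 5.000, SD ≈ 0.559; a Normal approximation gives roughly [3.904, 6.096].
Exact: lower = 3.965; upper = 6.154.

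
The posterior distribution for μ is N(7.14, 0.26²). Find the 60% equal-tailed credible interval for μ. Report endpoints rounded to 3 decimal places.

[6.921, 7.359]

The posterior is symmetric, so the 60% equal-tailed interval is μ = 7.14 ± z·0.26 with z = 0.842.
Half-width: 0.842 × 0.26 = 0.219.
7.14 − 0.219 = 6.921; 7.14 + 0.219 = 7.359.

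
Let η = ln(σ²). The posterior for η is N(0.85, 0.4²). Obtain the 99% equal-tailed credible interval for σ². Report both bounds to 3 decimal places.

[0.835, 6.556]

On the log scale the 99% interval is 0.85 ± 2.576 × 0.4 = [-0.1803, 1.8803].
Exponentiate: [e^-0.1803, e^1.8803] = [0.835, 6.556].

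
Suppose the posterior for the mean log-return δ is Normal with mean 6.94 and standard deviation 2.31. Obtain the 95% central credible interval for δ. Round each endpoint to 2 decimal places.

The posterior is symmetric, so the 95% equal-tailed interval is δ = 6.94 ± z·2.31 with z = 1.960.
Half-width: 1.960 × 2.31 = 4.53.
6.94 − 4.53 = 2.41; 6.94 + 4.53 = 11.47.

[2.41, 11.47]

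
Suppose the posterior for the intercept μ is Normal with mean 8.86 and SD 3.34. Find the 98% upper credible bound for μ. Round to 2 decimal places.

15.72

Need U with P(μ ≤ U) = 0.98: U = 8.86 + z_{0.02}·3.34.
z = 2.054; U = 8.86 + 2.054 × 3.34 = 15.72.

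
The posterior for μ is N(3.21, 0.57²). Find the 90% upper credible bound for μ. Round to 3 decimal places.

3.940

Need U with P(μ ≤ U) = 0.90: U = 3.21 + z_{0.1}·0.57.
z = 1.282; U = 3.21 + 1.282 × 0.57 = 3.940.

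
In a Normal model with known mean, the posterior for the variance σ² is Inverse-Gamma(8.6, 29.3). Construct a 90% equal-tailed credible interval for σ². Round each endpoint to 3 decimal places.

[2.105, 6.648]

Inverse-Gamma(8.6, 29.3) quantiles: F⁻¹(0.05) and F⁻¹(0.95).
Equivalently, 1/σ² ~ Gamma(8.6, rate = 29.3); invert its 0.95 and 0.05 quantiles.
Posterior mean ≈ 3.855, SD ≈ 1.501; a Normal approximation gives roughly [1.387, 6.324].
Exact: lower = 2.105; upper = 6.648.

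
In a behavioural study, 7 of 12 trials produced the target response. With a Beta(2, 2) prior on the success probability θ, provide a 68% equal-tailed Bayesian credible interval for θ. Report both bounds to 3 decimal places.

Posterior: Beta(2+7, 2+5) = Beta(9, 7).
Equal-tailed 68% interval: the 0.16 and 0.84 quantiles of Beta(9, 7).
Posterior mean ≈ 0.562, SD ≈ 0.120; a Normal approximation gives roughly [0.443, 0.682].
Exact: F⁻¹(0.16) = 0.439; F⁻¹(0.84) = 0.686.

[0.439, 0.686]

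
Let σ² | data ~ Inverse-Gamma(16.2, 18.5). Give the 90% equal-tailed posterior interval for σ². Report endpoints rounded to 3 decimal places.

[0.793, 1.815]

Inverse-Gamma(16.2, 18.5) quantiles: F⁻¹(0.05) and F⁻¹(0.95).
Equivalently, 1/σ² ~ Gamma(16.2, rate = 18.5); invert its 0.95 and 0.05 quantiles.
Posterior mean ≈ 1.217, SD ≈ 0.323; a Normal approximation gives roughly [0.686, 1.748].
Exact: lower = 0.793; upper = 1.815.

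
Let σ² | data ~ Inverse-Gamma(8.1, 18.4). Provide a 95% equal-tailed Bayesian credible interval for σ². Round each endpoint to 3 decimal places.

Inverse-Gamma(8.1, 18.4) quantiles: F⁻¹(0.025) and F⁻¹(0.975).
Equivalently, 1/σ² ~ Gamma(8.1, rate = 18.4); invert its 0.975 and 0.025 quantiles.
Posterior mean ≈ 2.592, SD ≈ 1.049; a Normal approximation gives roughly [0.535, 4.648].
Exact: lower = 1.264; upper = 5.229.

[1.264, 5.229]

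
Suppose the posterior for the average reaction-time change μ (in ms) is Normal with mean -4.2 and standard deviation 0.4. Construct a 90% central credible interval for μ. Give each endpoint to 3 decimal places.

The posterior is symmetric, so the 90% equal-tailed interval is μ = -4.2 ± z·0.4 with z = 1.645.
Half-width: 1.645 × 0.4 = 0.658.
-4.2 − 0.658 = -4.858; -4.2 + 0.658 = -3.542.

[-4.858, -3.542]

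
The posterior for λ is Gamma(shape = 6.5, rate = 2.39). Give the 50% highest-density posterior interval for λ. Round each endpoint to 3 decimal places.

The posterior is unimodal and skewed, so the HPD interval has equal density at both endpoints and is the shortest 50% interval.
Solving f(1.693) = f(3.040) with F(3.040) − F(1.693) = 0.50 gives [1.693, 3.040].
For comparison, the equal-tailed interval is [1.945, 3.344]; the HPD is narrower and shifted toward the mode.

[1.693, 3.040]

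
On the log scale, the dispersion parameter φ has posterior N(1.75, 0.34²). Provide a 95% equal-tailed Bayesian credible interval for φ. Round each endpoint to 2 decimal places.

[2.96, 11.21]

On the log scale the 95% interval is 1.75 ± 1.960 × 0.34 = [1.0836, 2.4164].
Exponentiate: [e^1.0836, e^2.4164] = [2.96, 11.21].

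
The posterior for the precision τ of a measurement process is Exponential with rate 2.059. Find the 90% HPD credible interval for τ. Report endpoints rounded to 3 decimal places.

The exponential density is strictly decreasing on [0, ∞), so the HPD interval is anchored at 0: [0, q] with P(τ ≤ q) = 0.90.
q = −ln(1 − 0.90) / 2.059 = 2.3026 / 2.059 = 1.118.

[0.000, 1.118]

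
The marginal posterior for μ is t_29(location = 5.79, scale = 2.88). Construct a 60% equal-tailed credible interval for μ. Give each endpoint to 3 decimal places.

[3.330, 8.250]

The t_29 distribution is symmetric; the 60% interval is 5.79 ± t·2.88 with t_{0.8,29} = 0.854.
Half-width: 0.854 × 2.88 = 2.460.
5.79 − 2.460 = 3.330; 5.79 + 2.460 = 8.250.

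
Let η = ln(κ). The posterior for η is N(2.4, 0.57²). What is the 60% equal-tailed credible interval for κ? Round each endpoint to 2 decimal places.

[6.82, 17.81]

On the log scale the 60% interval is 2.4 ± 0.842 × 0.57 = [1.9203, 2.8797].
Exponentiate: [e^1.9203, e^2.8797] = [6.82, 17.81].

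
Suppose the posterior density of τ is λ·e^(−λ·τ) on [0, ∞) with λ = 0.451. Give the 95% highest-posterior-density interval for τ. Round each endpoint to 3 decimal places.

[0.000, 6.642]

The exponential density is strictly decreasing on [0, ∞), so the HPD interval is anchored at 0: [0, q] with P(τ ≤ q) = 0.95.
q = −ln(1 − 0.95) / 0.451 = 2.9957 / 0.451 = 6.642.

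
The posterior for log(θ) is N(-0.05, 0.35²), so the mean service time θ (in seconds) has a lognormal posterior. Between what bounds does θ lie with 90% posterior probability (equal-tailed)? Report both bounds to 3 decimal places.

On the log scale the 90% interval is -0.05 ± 1.645 × 0.35 = [-0.6257, 0.5257].
Exponentiate: [e^-0.6257, e^0.5257] = [0.535, 1.692].

[0.535, 1.692]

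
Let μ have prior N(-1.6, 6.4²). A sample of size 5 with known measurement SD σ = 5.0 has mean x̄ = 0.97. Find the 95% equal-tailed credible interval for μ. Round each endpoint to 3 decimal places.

Posterior precision = 1/6.4² + 5/5.0² = 0.0244 + 0.2000 = 0.2244, so posterior SD = 2.1109.
Posterior mean = (-1.6/6.4² + 5·0.97/5.0²) / 0.2244 = 0.6904.
Interval: 0.6904 ± 1.960 × 2.1109 → [-3.447, 4.828].

[-3.447, 4.828]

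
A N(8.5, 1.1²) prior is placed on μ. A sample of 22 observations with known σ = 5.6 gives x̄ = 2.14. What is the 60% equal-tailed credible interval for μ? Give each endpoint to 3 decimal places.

Posterior precision = 1/1.1² + 22/5.6² = 0.8264 + 0.7015 = 1.5280, so posterior SD = 0.8090.
Posterior mean = (8.5/1.1² + 22·2.14/5.6²) / 1.5280 = 5.5800.
Interval: 5.5800 ± 0.842 × 0.8090 → [4.899, 6.261].

[4.899, 6.261]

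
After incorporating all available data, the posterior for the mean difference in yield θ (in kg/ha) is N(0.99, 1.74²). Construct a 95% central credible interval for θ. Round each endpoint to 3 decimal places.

[-2.420, 4.400]

The posterior is symmetric, so the 95% equal-tailed interval is θ = 0.99 ± z·1.74 with z = 1.960.
Half-width: 1.960 × 1.74 = 3.410.
0.99 − 3.410 = -2.420; 0.99 + 3.410 = 4.400.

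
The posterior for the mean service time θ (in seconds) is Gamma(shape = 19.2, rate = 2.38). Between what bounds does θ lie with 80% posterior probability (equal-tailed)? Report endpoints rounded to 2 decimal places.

[5.82, 10.50]

Posterior: Gamma(shape 19.2, rate 2.38).
Equal-tailed 80% interval: Gamma(19.2, 2.38) quantiles at 0.1 and 0.9.
Posterior mean ≈ 8.07, SD ≈ 1.84; a Normal approximation gives roughly [5.71, 10.43].
Exact: lower = 5.82; upper = 10.50.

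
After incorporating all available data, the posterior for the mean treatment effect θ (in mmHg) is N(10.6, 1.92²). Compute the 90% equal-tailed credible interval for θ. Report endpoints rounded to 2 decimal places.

[7.44, 13.76]

The posterior is symmetric, so the 90% equal-tailed interval is θ = 10.6 ± z·1.92 with z = 1.645.
Half-width: 1.645 × 1.92 = 3.16.
10.6 − 3.16 = 7.44; 10.6 + 3.16 = 13.76.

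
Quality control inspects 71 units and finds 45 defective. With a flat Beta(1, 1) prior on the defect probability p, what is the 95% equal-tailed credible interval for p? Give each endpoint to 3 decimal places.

[0.517, 0.736]

Posterior: Beta(1+45, 1+26) = Beta(46, 27).
Equal-tailed 95% interval: the 0.025 and 0.975 quantiles of Beta(46, 27).
Posterior mean ≈ 0.630, SD ≈ 0.056; a Normal approximation gives roughly [0.520, 0.740].
Exact: F⁻¹(0.025) = 0.517; F⁻¹(0.975) = 0.736.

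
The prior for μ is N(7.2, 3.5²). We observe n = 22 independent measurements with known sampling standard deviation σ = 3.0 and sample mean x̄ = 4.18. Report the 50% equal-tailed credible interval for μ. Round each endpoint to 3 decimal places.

Posterior precision = 1/3.5² + 22/3.0² = 0.0816 + 2.4444 = 2.5261, so posterior SD = 0.6292.
Posterior mean = (7.2/3.5² + 22·4.18/3.0²) / 2.5261 = 4.2776.
Interval: 4.2776 ± 0.674 × 0.6292 → [3.853, 4.702].

[3.853, 4.702]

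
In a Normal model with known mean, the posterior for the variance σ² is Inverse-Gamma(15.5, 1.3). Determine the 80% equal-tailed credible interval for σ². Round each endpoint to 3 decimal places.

[0.063, 0.121]

Inverse-Gamma(15.5, 1.3) quantiles: F⁻¹(0.1) and F⁻¹(0.9).
Equivalently, 1/σ² ~ Gamma(15.5, rate = 1.3); invert its 0.9 and 0.1 quantiles.
Posterior mean ≈ 0.090, SD ≈ 0.024; a Normal approximation gives roughly [0.058, 0.121].
Exact: lower = 0.063; upper = 0.121.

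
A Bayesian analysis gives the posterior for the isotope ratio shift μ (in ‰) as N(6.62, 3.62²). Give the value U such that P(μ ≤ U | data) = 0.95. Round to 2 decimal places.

12.57

Need U with P(μ ≤ U) = 0.95: U = 6.62 + z_{0.05}·3.62.
z = 1.645; U = 6.62 + 1.645 × 3.62 = 12.57.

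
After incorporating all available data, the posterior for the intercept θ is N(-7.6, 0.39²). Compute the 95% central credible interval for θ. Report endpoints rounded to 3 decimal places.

[-8.364, -6.836]

The posterior is symmetric, so the 95% equal-tailed interval is θ = -7.6 ± z·0.39 with z = 1.960.
Half-width: 1.960 × 0.39 = 0.764.
-7.6 − 0.764 = -8.364; -7.6 + 0.764 = -6.836.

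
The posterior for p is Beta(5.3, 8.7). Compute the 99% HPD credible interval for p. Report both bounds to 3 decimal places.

[0.098, 0.699]

The posterior is unimodal and skewed, so the HPD interval has equal density at both endpoints and is the shortest 99% interval.
Solving f(0.098) = f(0.699) with F(0.699) − F(0.098) = 0.99 gives [0.098, 0.699].
For comparison, the equal-tailed interval is [0.107, 0.711]; the HPD is narrower and shifted toward the mode.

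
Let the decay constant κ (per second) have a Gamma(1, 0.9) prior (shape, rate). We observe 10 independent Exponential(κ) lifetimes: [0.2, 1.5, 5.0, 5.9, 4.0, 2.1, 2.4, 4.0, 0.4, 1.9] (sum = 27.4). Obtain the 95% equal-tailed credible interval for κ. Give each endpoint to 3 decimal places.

Posterior: Gamma(1+10, 0.9+27.4) = Gamma(11, 28.3) (shape, rate).
Equal-tailed 95% interval: Gamma(11, 28.3) quantiles at 0.025 and 0.975.
Posterior mean ≈ 0.389, SD ≈ 0.117; a Normal approximation gives roughly [0.159, 0.618].
Exact: lower = 0.194; upper = 0.650.

[0.194, 0.650]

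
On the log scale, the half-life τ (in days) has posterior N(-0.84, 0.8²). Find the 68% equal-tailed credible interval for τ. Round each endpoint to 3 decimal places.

On the log scale the 68% interval is -0.84 ± 0.994 × 0.8 = [-1.6356, -0.0444].
Exponentiate: [e^-1.6356, e^-0.0444] = [0.195, 0.957].

[0.195, 0.957]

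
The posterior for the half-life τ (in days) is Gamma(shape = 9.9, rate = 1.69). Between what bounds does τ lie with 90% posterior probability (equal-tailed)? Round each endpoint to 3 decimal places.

Posterior: Gamma(shape 9.9, rate 1.69).
Equal-tailed 90% interval: Gamma(9.9, 1.69) quantiles at 0.05 and 0.95.
Posterior mean ≈ 5.858, SD ≈ 1.862; a Normal approximation gives roughly [2.796, 8.920].
Exact: lower = 3.167; upper = 9.218.

[3.167, 9.218]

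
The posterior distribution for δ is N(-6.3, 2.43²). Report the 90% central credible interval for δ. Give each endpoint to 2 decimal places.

The posterior is symmetric, so the 90% equal-tailed interval is δ = -6.3 ± z·2.43 with z = 1.645.
Half-width: 1.645 × 2.43 = 4.00.
-6.3 − 4.00 = -10.30; -6.3 + 4.00 = -2.30.

[-10.30, -2.30]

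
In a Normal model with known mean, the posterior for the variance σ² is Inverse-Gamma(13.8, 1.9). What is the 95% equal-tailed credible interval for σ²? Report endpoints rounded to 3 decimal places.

[0.086, 0.253]

Inverse-Gamma(13.8, 1.9) quantiles: F⁻¹(0.025) and F⁻¹(0.975).
Equivalently, 1/σ² ~ Gamma(13.8, rate = 1.9); invert its 0.975 and 0.025 quantiles.
Posterior mean ≈ 0.148, SD ≈ 0.043; a Normal approximation gives roughly [0.064, 0.233].
Exact: lower = 0.086; upper = 0.253.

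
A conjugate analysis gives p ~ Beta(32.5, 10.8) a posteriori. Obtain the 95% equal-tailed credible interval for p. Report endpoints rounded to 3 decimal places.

[0.613, 0.866]

Posterior: Beta(32.5, 10.8).
Equal-tailed 95% interval: the 0.025 and 0.975 quantiles of Beta(32.5, 10.8).
Posterior mean ≈ 0.751, SD ≈ 0.065; a Normal approximation gives roughly [0.623, 0.878].
Exact: F⁻¹(0.025) = 0.613; F⁻¹(0.975) = 0.866.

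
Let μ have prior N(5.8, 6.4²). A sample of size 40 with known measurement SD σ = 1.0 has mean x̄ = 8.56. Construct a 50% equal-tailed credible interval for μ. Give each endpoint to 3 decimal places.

[8.452, 8.665]

Posterior precision = 1/6.4² + 40/1.0² = 0.0244 + 40.0000 = 40.0244, so posterior SD = 0.1581.
Posterior mean = (5.8/6.4² + 40·8.56/1.0²) / 40.0244 = 8.5583.
Interval: 8.5583 ± 0.674 × 0.1581 → [8.452, 8.665].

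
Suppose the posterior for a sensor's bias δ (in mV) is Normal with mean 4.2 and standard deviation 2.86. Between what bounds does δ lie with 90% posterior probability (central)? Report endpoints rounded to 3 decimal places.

The posterior is symmetric, so the 90% equal-tailed interval is δ = 4.2 ± z·2.86 with z = 1.645.
Half-width: 1.645 × 2.86 = 4.704.
4.2 − 4.704 = -0.504; 4.2 + 4.704 = 8.904.

[-0.504, 8.904]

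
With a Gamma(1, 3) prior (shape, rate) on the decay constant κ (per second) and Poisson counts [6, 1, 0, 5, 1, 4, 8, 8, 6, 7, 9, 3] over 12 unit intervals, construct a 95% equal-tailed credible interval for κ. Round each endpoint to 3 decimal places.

Posterior: Gamma(1+58, 3+12) = Gamma(59, 15) (shape, rate).
Equal-tailed 95% interval: Gamma(59, 15) quantiles at 0.025 and 0.975.
Posterior mean ≈ 3.933, SD ≈ 0.512; a Normal approximation gives roughly [2.930, 4.937].
Exact: lower = 2.994; upper = 4.999.

[2.994, 4.999]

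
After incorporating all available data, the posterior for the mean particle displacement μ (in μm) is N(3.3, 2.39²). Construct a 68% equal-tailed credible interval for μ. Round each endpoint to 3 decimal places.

The posterior is symmetric, so the 68% equal-tailed interval is μ = 3.3 ± z·2.39 with z = 0.994.
Half-width: 0.994 × 2.39 = 2.377.
3.3 − 2.377 = 0.923; 3.3 + 2.377 = 5.677.

[0.923, 5.677]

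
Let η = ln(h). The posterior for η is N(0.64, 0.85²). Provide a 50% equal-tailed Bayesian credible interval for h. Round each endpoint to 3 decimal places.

On the log scale the 50% interval is 0.64 ± 0.674 × 0.85 = [0.0667, 1.2133].
Exponentiate: [e^0.0667, e^1.2133] = [1.069, 3.365].

[1.069, 3.365]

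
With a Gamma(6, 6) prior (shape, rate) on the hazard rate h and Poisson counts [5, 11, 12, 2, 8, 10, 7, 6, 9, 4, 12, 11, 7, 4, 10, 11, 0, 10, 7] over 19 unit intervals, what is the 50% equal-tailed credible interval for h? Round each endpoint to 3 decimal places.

Posterior: Gamma(6+146, 6+19) = Gamma(152, 25) (shape, rate).
Equal-tailed 50% interval: Gamma(152, 25) quantiles at 0.25 and 0.75.
Posterior mean ≈ 6.080, SD ≈ 0.493; a Normal approximation gives roughly [5.747, 6.413].
Exact: lower = 5.741; upper = 6.405.

[5.741, 6.405]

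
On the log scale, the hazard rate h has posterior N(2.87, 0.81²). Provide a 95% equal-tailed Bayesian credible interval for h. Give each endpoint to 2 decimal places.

On the log scale the 95% interval is 2.87 ± 1.960 × 0.81 = [1.2824, 4.4576].
Exponentiate: [e^1.2824, e^4.4576] = [3.61, 86.28].

[3.61, 86.28]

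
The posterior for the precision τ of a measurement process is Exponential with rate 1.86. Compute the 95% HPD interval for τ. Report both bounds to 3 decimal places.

The exponential density is strictly decreasing on [0, ∞), so the HPD interval is anchored at 0: [0, q] with P(τ ≤ q) = 0.95.
q = −ln(1 − 0.95) / 1.86 = 2.9957 / 1.86 = 1.611.

[0.000, 1.611]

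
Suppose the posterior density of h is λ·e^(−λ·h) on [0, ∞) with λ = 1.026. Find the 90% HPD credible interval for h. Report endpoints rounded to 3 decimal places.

The exponential density is strictly decreasing on [0, ∞), so the HPD interval is anchored at 0: [0, q] with P(h ≤ q) = 0.90.
q = −ln(1 − 0.90) / 1.026 = 2.3026 / 1.026 = 2.244.

[0.000, 2.244]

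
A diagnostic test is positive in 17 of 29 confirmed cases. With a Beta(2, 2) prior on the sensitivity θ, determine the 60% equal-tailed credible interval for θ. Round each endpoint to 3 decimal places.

Posterior: Beta(2+17, 2+12) = Beta(19, 14).
Equal-tailed 60% interval: the 0.2 and 0.8 quantiles of Beta(19, 14).
Posterior mean ≈ 0.576, SD ≈ 0.085; a Normal approximation gives roughly [0.504, 0.647].
Exact: F⁻¹(0.2) = 0.504; F⁻¹(0.8) = 0.649.

[0.504, 0.649]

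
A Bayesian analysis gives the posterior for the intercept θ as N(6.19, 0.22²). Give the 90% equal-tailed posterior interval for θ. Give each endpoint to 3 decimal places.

The posterior is symmetric, so the 90% equal-tailed interval is θ = 6.19 ± z·0.22 with z = 1.645.
Half-width: 1.645 × 0.22 = 0.362.
6.19 − 0.362 = 5.828; 6.19 + 0.362 = 6.552.

[5.828, 6.552]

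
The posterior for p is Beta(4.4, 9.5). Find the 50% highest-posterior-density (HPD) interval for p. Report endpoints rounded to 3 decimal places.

The posterior is unimodal and skewed, so the HPD interval has equal density at both endpoints and is the shortest 50% interval.
Solving f(0.207) = f(0.374) with F(0.374) − F(0.207) = 0.50 gives [0.207, 0.374].
For comparison, the equal-tailed interval is [0.228, 0.396]; the HPD is narrower and shifted toward the mode.

[0.207, 0.374]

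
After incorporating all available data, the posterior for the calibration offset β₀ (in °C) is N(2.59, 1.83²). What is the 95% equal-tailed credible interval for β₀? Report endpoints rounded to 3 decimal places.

The posterior is symmetric, so the 95% equal-tailed interval is β₀ = 2.59 ± z·1.83 with z = 1.960.
Half-width: 1.960 × 1.83 = 3.587.
2.59 − 3.587 = -0.997; 2.59 + 3.587 = 6.177.

[-0.997, 6.177]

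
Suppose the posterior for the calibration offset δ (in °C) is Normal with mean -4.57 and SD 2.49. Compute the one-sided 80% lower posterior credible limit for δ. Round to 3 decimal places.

-6.666

Need L with P(δ ≥ L) = 0.80: L = -4.57 − z_{0.2}·2.49.
z = 0.842; L = -4.57 − 0.842 × 2.49 = -6.666.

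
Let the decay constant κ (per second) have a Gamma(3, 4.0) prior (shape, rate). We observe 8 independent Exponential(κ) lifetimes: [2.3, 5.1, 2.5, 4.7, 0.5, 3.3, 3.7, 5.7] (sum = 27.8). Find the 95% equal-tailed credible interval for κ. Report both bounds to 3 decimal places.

[0.173, 0.578]

Posterior: Gamma(3+8, 4.0+27.8) = Gamma(11, 31.8) (shape, rate).
Equal-tailed 95% interval: Gamma(11, 31.8) quantiles at 0.025 and 0.975.
Posterior mean ≈ 0.346, SD ≈ 0.104; a Normal approximation gives roughly [0.141, 0.550].
Exact: lower = 0.173; upper = 0.578.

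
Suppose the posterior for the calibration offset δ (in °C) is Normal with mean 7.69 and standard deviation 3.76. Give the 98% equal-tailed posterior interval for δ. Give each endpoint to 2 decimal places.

[-1.06, 16.44]

The posterior is symmetric, so the 98% equal-tailed interval is δ = 7.69 ± z·3.76 with z = 2.326.
Half-width: 2.326 × 3.76 = 8.75.
7.69 − 8.75 = -1.06; 7.69 + 8.75 = 16.44.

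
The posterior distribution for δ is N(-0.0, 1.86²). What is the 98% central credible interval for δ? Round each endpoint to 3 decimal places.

The posterior is symmetric, so the 98% equal-tailed interval is δ = -0.0 ± z·1.86 with z = 2.326.
Half-width: 2.326 × 1.86 = 4.327.
-0.0 − 4.327 = -4.327; -0.0 + 4.327 = 4.327.

[-4.327, 4.327]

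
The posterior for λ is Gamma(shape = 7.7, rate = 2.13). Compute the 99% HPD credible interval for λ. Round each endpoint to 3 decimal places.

The posterior is unimodal and skewed, so the HPD interval has equal density at both endpoints and is the shortest 99% interval.
Solving f(0.939) = f(7.456) with F(7.456) − F(0.939) = 0.99 gives [0.939, 7.456].
For comparison, the equal-tailed interval is [1.130, 7.838]; the HPD is narrower and shifted toward the mode.

[0.939, 7.456]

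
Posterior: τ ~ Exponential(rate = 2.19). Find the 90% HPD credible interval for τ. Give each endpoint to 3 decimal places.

[0.000, 1.051]

The exponential density is strictly decreasing on [0, ∞), so the HPD interval is anchored at 0: [0, q] with P(τ ≤ q) = 0.90.
q = −ln(1 − 0.90) / 2.19 = 2.3026 / 2.19 = 1.051.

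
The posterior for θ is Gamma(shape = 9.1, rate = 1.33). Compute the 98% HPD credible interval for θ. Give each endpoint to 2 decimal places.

[2.34, 12.59]

The posterior is unimodal and skewed, so the HPD interval has equal density at both endpoints and is the shortest 98% interval.
Solving f(2.34) = f(12.59) with F(12.59) − F(2.34) = 0.98 gives [2.34, 12.59].
For comparison, the equal-tailed interval is [2.68, 13.19]; the HPD is narrower and shifted toward the mode.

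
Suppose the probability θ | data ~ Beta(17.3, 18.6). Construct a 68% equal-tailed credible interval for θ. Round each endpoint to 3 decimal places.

[0.399, 0.565]

Posterior: Beta(17.3, 18.6).
Equal-tailed 68% interval: the 0.16 and 0.84 quantiles of Beta(17.3, 18.6).
Posterior mean ≈ 0.482, SD ≈ 0.082; a Normal approximation gives roughly [0.400, 0.564].
Exact: F⁻¹(0.16) = 0.399; F⁻¹(0.84) = 0.565.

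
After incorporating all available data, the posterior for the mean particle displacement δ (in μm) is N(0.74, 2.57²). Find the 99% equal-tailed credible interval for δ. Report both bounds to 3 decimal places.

The posterior is symmetric, so the 99% equal-tailed interval is δ = 0.74 ± z·2.57 with z = 2.576.
Half-width: 2.576 × 2.57 = 6.620.
0.74 − 6.620 = -5.880; 0.74 + 6.620 = 7.360.

[-5.880, 7.360]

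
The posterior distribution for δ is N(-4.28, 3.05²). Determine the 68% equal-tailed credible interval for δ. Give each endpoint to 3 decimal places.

[-7.313, -1.247]

The posterior is symmetric, so the 68% equal-tailed interval is δ = -4.28 ± z·3.05 with z = 0.994.
Half-width: 0.994 × 3.05 = 3.033.
-4.28 − 3.033 = -7.313; -4.28 + 3.033 = -1.247.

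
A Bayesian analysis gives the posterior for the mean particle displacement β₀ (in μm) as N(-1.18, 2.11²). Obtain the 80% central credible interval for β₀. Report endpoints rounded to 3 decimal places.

The posterior is symmetric, so the 80% equal-tailed interval is β₀ = -1.18 ± z·2.11 with z = 1.282.
Half-width: 1.282 × 2.11 = 2.704.
-1.18 − 2.704 = -3.884; -1.18 + 2.704 = 1.524.

[-3.884, 1.524]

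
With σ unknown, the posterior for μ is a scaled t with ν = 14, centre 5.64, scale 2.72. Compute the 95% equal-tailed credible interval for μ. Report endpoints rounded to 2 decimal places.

The t_14 distribution is symmetric; the 95% interval is 5.64 ± t·2.72 with t_{0.975,14} = 2.145.
Half-width: 2.145 × 2.72 = 5.83.
5.64 − 5.83 = -0.19; 5.64 + 5.83 = 11.47.

[-0.19, 11.47]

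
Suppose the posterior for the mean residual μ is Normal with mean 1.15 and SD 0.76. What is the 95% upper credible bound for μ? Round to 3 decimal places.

Need U with P(μ ≤ U) = 0.95: U = 1.15 + z_{0.05}·0.76.
z = 1.645; U = 1.15 + 1.645 × 0.76 = 2.400.

2.400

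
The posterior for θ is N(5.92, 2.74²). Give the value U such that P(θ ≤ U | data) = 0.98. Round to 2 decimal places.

11.55

Need U with P(θ ≤ U) = 0.98: U = 5.92 + z_{0.02}·2.74.
z = 2.054; U = 5.92 + 2.054 × 2.74 = 11.55.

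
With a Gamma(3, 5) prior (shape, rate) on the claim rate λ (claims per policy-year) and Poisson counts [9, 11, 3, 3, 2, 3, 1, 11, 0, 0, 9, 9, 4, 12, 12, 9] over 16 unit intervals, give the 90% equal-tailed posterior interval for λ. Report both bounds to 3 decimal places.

[4.050, 5.623]

Posterior: Gamma(3+98, 5+16) = Gamma(101, 21) (shape, rate).
Equal-tailed 90% interval: Gamma(101, 21) quantiles at 0.05 and 0.95.
Posterior mean ≈ 4.810, SD ≈ 0.479; a Normal approximation gives roughly [4.022, 5.597].
Exact: lower = 4.050; upper = 5.623.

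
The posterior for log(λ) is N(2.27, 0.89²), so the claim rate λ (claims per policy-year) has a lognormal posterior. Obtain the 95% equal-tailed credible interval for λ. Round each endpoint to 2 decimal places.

On the log scale the 95% interval is 2.27 ± 1.960 × 0.89 = [0.5256, 4.0144].
Exponentiate: [e^0.5256, e^4.0144] = [1.69, 55.39].

[1.69, 55.39]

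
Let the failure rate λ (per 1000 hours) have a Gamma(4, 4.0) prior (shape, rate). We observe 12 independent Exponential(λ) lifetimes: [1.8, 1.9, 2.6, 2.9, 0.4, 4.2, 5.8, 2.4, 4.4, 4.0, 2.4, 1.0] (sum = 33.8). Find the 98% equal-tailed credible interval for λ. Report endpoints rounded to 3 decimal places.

[0.216, 0.707]

Posterior: Gamma(4+12, 4.0+33.8) = Gamma(16, 37.8) (shape, rate).
Equal-tailed 98% interval: Gamma(16, 37.8) quantiles at 0.01 and 0.99.
Posterior mean ≈ 0.423, SD ≈ 0.106; a Normal approximation gives roughly [0.177, 0.669].
Exact: lower = 0.216; upper = 0.707.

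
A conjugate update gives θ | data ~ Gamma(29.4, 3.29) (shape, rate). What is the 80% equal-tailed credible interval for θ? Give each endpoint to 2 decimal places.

Posterior: Gamma(shape 29.4, rate 3.29).
Equal-tailed 80% interval: Gamma(29.4, 3.29) quantiles at 0.1 and 0.9.
Posterior mean ≈ 8.94, SD ≈ 1.65; a Normal approximation gives roughly [6.82, 11.05].
Exact: lower = 6.90; upper = 11.10.

[6.90, 11.10]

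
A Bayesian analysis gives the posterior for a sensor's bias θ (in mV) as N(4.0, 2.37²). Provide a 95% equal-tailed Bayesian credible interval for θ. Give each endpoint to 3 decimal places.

[-0.645, 8.645]

The posterior is symmetric, so the 95% equal-tailed interval is θ = 4.0 ± z·2.37 with z = 1.960.
Half-width: 1.960 × 2.37 = 4.645.
4.0 − 4.645 = -0.645; 4.0 + 4.645 = 8.645.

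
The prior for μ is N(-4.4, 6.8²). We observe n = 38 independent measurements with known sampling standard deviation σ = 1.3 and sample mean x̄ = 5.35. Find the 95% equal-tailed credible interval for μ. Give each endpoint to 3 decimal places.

[4.927, 5.754]

Posterior precision = 1/6.8² + 38/1.3² = 0.0216 + 22.4852 = 22.5068, so posterior SD = 0.2108.
Posterior mean = (-4.4/6.8² + 38·5.35/1.3²) / 22.5068 = 5.3406.
Interval: 5.3406 ± 1.960 × 0.2108 → [4.927, 5.754].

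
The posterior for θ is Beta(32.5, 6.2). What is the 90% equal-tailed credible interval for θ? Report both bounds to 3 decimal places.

[0.735, 0.925]

Posterior: Beta(32.5, 6.2).
Equal-tailed 90% interval: the 0.05 and 0.95 quantiles of Beta(32.5, 6.2).
Posterior mean ≈ 0.840, SD ≈ 0.058; a Normal approximation gives roughly [0.744, 0.936].
Exact: F⁻¹(0.05) = 0.735; F⁻¹(0.95) = 0.925.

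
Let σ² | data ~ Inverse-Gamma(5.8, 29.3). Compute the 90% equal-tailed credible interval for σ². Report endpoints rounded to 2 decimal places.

[2.86, 11.81]

Inverse-Gamma(5.8, 29.3) quantiles: F⁻¹(0.05) and F⁻¹(0.95).
Equivalently, 1/σ² ~ Gamma(5.8, rate = 29.3); invert its 0.95 and 0.05 quantiles.
Posterior mean ≈ 6.10, SD ≈ 3.13; a Normal approximation gives roughly [0.95, 11.25].
Exact: lower = 2.86; upper = 11.81.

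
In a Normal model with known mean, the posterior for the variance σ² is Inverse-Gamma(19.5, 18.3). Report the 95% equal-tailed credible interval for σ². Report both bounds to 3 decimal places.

Inverse-Gamma(19.5, 18.3) quantiles: F⁻¹(0.025) and F⁻¹(0.975).
Equivalently, 1/σ² ~ Gamma(19.5, rate = 18.3); invert its 0.975 and 0.025 quantiles.
Posterior mean ≈ 0.989, SD ≈ 0.236; a Normal approximation gives roughly [0.526, 1.453].
Exact: lower = 0.630; upper = 1.547.

[0.630, 1.547]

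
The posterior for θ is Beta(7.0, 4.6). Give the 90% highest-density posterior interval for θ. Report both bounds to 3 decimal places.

The posterior is unimodal and skewed, so the HPD interval has equal density at both endpoints and is the shortest 90% interval.
Solving f(0.380) = f(0.832) with F(0.832) − F(0.380) = 0.90 gives [0.380, 0.832].
For comparison, the equal-tailed interval is [0.366, 0.820]; the HPD is narrower and shifted toward the mode.

[0.380, 0.832]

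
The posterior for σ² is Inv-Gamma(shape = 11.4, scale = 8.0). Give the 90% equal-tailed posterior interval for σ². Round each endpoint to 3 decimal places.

[0.458, 1.237]

Inverse-Gamma(11.4, 8.0) quantiles: F⁻¹(0.05) and F⁻¹(0.95).
Equivalently, 1/σ² ~ Gamma(11.4, rate = 8.0); invert its 0.95 and 0.05 quantiles.
Posterior mean ≈ 0.769, SD ≈ 0.251; a Normal approximation gives roughly [0.357, 1.182].
Exact: lower = 0.458; upper = 1.237.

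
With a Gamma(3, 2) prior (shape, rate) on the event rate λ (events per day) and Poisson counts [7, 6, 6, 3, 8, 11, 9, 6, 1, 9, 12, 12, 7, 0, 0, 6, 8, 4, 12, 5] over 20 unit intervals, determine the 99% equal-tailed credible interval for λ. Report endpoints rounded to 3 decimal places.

Posterior: Gamma(3+132, 2+20) = Gamma(135, 22) (shape, rate).
Equal-tailed 99% interval: Gamma(135, 22) quantiles at 0.005 and 0.995.
Posterior mean ≈ 6.136, SD ≈ 0.528; a Normal approximation gives roughly [4.776, 7.497].
Exact: lower = 4.861; upper = 7.582.

[4.861, 7.582]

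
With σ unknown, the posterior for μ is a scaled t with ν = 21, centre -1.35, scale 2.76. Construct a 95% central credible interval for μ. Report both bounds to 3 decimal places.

[-7.090, 4.390]

The t_21 distribution is symmetric; the 95% interval is -1.35 ± t·2.76 with t_{0.975,21} = 2.080.
Half-width: 2.080 × 2.76 = 5.740.
-1.35 − 5.740 = -7.090; -1.35 + 5.740 = 4.390.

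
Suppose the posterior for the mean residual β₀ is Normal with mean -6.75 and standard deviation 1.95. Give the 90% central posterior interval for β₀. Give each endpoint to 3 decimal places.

The posterior is symmetric, so the 90% equal-tailed interval is β₀ = -6.75 ± z·1.95 with z = 1.645.
Half-width: 1.645 × 1.95 = 3.207.
-6.75 − 3.207 = -9.957; -6.75 + 3.207 = -3.543.

[-9.957, -3.543]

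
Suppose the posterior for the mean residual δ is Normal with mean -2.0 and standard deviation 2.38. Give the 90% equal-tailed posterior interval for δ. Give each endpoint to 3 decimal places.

[-5.915, 1.915]

The posterior is symmetric, so the 90% equal-tailed interval is δ = -2.0 ± z·2.38 with z = 1.645.
Half-width: 1.645 × 2.38 = 3.915.
-2.0 − 3.915 = -5.915; -2.0 + 3.915 = 1.915.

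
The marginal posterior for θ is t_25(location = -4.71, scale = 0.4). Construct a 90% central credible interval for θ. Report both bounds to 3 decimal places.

The t_25 distribution is symmetric; the 90% interval is -4.71 ± t·0.4 with t_{0.95,25} = 1.708.
Half-width: 1.708 × 0.4 = 0.683.
-4.71 − 0.683 = -5.393; -4.71 + 0.683 = -4.027.

[-5.393, -4.027]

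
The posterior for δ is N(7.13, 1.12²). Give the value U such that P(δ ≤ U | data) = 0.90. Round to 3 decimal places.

Need U with P(δ ≤ U) = 0.90: U = 7.13 + z_{0.1}·1.12.
z = 1.282; U = 7.13 + 1.282 × 1.12 = 8.565.

8.565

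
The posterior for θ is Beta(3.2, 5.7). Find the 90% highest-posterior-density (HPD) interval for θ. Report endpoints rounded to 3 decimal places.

[0.107, 0.602]

The posterior is unimodal and skewed, so the HPD interval has equal density at both endpoints and is the shortest 90% interval.
Solving f(0.107) = f(0.602) with F(0.602) − F(0.107) = 0.90 gives [0.107, 0.602].
For comparison, the equal-tailed interval is [0.128, 0.629]; the HPD is narrower and shifted toward the mode.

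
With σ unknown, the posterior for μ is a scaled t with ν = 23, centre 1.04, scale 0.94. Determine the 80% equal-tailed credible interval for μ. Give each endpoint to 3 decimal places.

The t_23 distribution is symmetric; the 80% interval is 1.04 ± t·0.94 with t_{0.9,23} = 1.319.
Half-width: 1.319 × 0.94 = 1.240.
1.04 − 1.240 = -0.200; 1.04 + 1.240 = 2.280.

[-0.200, 2.280]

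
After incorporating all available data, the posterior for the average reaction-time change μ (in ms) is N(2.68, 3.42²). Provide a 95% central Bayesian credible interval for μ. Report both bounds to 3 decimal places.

[-4.023, 9.383]

The posterior is symmetric, so the 95% equal-tailed interval is μ = 2.68 ± z·3.42 with z = 1.960.
Half-width: 1.960 × 3.42 = 6.703.
2.68 − 6.703 = -4.023; 2.68 + 6.703 = 9.383.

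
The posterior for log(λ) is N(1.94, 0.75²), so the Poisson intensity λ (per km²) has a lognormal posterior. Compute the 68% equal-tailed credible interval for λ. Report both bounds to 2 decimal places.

[3.30, 14.67]

On the log scale the 68% interval is 1.94 ± 0.994 × 0.75 = [1.1942, 2.6858].
Exponentiate: [e^1.1942, e^2.6858] = [3.30, 14.67].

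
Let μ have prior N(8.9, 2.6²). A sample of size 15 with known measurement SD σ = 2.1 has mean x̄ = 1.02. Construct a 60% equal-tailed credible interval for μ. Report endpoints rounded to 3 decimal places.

[0.902, 1.795]

Posterior precision = 1/2.6² + 15/2.1² = 0.1479 + 3.4014 = 3.5493, so posterior SD = 0.5308.
Posterior mean = (8.9/2.6² + 15·1.02/2.1²) / 3.5493 = 1.3484.
Interval: 1.3484 ± 0.842 × 0.5308 → [0.902, 1.795].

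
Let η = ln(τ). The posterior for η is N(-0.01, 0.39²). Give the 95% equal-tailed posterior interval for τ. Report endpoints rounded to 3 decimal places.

On the log scale the 95% interval is -0.01 ± 1.960 × 0.39 = [-0.7744, 0.7544].
Exponentiate: [e^-0.7744, e^0.7544] = [0.461, 2.126].

[0.461, 2.126]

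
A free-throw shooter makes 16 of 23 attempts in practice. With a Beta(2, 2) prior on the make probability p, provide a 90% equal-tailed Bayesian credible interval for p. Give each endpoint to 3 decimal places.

[0.513, 0.806]

Posterior: Beta(2+16, 2+7) = Beta(18, 9).
Equal-tailed 90% interval: the 0.05 and 0.95 quantiles of Beta(18, 9).
Posterior mean ≈ 0.667, SD ≈ 0.089; a Normal approximation gives roughly [0.520, 0.813].
Exact: F⁻¹(0.05) = 0.513; F⁻¹(0.95) = 0.806.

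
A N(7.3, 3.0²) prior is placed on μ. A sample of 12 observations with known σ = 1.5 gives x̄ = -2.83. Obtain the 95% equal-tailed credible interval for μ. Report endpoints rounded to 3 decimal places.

[-3.463, -1.783]

Posterior precision = 1/3.0² + 12/1.5² = 0.1111 + 5.3333 = 5.4444, so posterior SD = 0.4286.
Posterior mean = (7.3/3.0² + 12·-2.83/1.5²) / 5.4444 = -2.6233.
Interval: -2.6233 ± 1.960 × 0.4286 → [-3.463, -1.783].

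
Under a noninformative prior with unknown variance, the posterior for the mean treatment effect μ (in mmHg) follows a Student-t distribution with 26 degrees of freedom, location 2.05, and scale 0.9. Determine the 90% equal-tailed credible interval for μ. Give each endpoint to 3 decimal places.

The t_26 distribution is symmetric; the 90% interval is 2.05 ± t·0.9 with t_{0.95,26} = 1.706.
Half-width: 1.706 × 0.9 = 1.535.
2.05 − 1.535 = 0.515; 2.05 + 1.535 = 3.585.

[0.515, 3.585]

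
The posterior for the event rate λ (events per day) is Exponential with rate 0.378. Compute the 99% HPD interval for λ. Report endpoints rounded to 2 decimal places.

The exponential density is strictly decreasing on [0, ∞), so the HPD interval is anchored at 0: [0, q] with P(λ ≤ q) = 0.99.
q = −ln(1 − 0.99) / 0.378 = 4.6052 / 0.378 = 12.18.

[0.00, 12.18]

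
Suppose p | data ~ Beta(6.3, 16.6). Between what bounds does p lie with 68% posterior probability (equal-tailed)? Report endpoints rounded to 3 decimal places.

[0.183, 0.367]

Posterior: Beta(6.3, 16.6).
Equal-tailed 68% interval: the 0.16 and 0.84 quantiles of Beta(6.3, 16.6).
Posterior mean ≈ 0.275, SD ≈ 0.091; a Normal approximation gives roughly [0.184, 0.366].
Exact: F⁻¹(0.16) = 0.183; F⁻¹(0.84) = 0.367.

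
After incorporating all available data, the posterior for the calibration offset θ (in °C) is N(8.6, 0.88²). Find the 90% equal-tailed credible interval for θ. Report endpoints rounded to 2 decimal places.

The posterior is symmetric, so the 90% equal-tailed interval is θ = 8.6 ± z·0.88 with z = 1.645.
Half-width: 1.645 × 0.88 = 1.45.
8.6 − 1.45 = 7.15; 8.6 + 1.45 = 10.05.

[7.15, 10.05]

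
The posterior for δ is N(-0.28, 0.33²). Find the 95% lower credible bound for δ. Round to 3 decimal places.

-0.823

Need L with P(δ ≥ L) = 0.95: L = -0.28 − z_{0.05}·0.33.
z = 1.645; L = -0.28 − 1.645 × 0.33 = -0.823.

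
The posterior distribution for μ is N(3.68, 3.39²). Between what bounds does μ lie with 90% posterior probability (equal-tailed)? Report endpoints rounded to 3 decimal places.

The posterior is symmetric, so the 90% equal-tailed interval is μ = 3.68 ± z·3.39 with z = 1.645.
Half-width: 1.645 × 3.39 = 5.576.
3.68 − 5.576 = -1.896; 3.68 + 5.576 = 9.256.

[-1.896, 9.256]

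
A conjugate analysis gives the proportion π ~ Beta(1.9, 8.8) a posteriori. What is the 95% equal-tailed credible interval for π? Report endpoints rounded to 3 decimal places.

[0.023, 0.443]

Posterior: Beta(1.9, 8.8).
Equal-tailed 95% interval: the 0.025 and 0.975 quantiles of Beta(1.9, 8.8).
Posterior mean ≈ 0.178, SD ≈ 0.112; a Normal approximation gives roughly [-0.041, 0.397].
Exact: F⁻¹(0.025) = 0.023; F⁻¹(0.975) = 0.443.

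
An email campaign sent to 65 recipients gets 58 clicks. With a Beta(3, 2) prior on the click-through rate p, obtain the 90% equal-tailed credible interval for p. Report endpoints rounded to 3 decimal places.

Posterior: Beta(3+58, 2+7) = Beta(61, 9).
Equal-tailed 90% interval: the 0.05 and 0.95 quantiles of Beta(61, 9).
Posterior mean ≈ 0.871, SD ≈ 0.040; a Normal approximation gives roughly [0.806, 0.937].
Exact: F⁻¹(0.05) = 0.801; F⁻¹(0.95) = 0.930.

[0.801, 0.930]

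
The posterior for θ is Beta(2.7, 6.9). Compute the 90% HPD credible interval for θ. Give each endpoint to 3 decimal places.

[0.057, 0.494]

The posterior is unimodal and skewed, so the HPD interval has equal density at both endpoints and is the shortest 90% interval.
Solving f(0.057) = f(0.494) with F(0.494) − F(0.057) = 0.90 gives [0.057, 0.494].
For comparison, the equal-tailed interval is [0.083, 0.533]; the HPD is narrower and shifted toward the mode.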